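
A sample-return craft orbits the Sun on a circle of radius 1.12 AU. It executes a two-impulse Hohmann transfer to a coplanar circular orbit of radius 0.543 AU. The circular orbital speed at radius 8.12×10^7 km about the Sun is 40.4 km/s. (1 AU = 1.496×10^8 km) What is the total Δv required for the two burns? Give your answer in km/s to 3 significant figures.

From the circular-orbit relation v² = μ/r at r = 8.12×10^7 km: μ = v²r = (40.4)² × 8.12×10^7 = 1.32531×10^11 km³/s².
In km: r₁ = 1.12 × 1.496×10^8 = 1.67552×10^8 km; r₂ = 0.543 × 1.496×10^8 = 8.12328×10^7 km.
Semi-major axis of the transfer orbit: a_t = (1.67552×10^8 + 8.12328×10^7)/2 = 1.243924×10^8 km.
Circular speed at r₁: v₁ = √(μ/r₁) = √(1.32531×10^11/1.67552×10^8) = 28.1245 km/s.
Transfer-orbit speed at r₁ (vis-viva): v_a = √[μ(2/r₁ − 1/a_t)] = 22.7276 km/s.
First burn Δv₁ = |v_a − v₁| = 5.397 km/s.
At r₂, v₂ = √(μ/r₂) = 40.392 km/s.
Transfer-orbit speed at r₂: v_p = √[μ(2/r₂ − 1/a_t)] = 46.878 km/s.
Second burn Δv₂ = |v₂ − v_p| = 6.486 km/s.
Total Δv = Δv₁ + Δv₂ = 11.88 km/s.

Δv = 11.9 km/s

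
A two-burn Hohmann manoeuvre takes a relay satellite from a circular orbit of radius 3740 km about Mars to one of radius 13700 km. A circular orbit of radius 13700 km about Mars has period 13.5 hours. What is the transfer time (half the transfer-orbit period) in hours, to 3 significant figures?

t = 3.43 hours

From Kepler's third law T² = 4π²r³/μ at r = 13700 km, T = 13.5 hours = 13.5 × 3600 s = 48600 s: μ = 4π²r³/T² = 42978.3 km³/s².
Transfer-ellipse semi-major axis a_t = (r₁ + r₂)/2 = (3740 + 13700)/2 = 8720 km.
By Kepler's third law the transfer-orbit period is T = 2π√(a_t³/μ), so t = T/2 = 12340 s.
Converting: 12340 s ÷ 3600 s/hour = 3.43 hours.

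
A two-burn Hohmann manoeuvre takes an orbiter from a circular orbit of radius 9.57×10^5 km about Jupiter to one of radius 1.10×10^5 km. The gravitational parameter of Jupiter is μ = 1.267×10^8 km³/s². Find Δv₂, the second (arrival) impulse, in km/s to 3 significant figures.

Δv₂ = 11.5 km/s

Transfer-ellipse semi-major axis a_t = (r₁ + r₂)/2 = (9.570×10^5 + 1.100×10^5)/2 = 5.335×10^5 km.
On the circular orbit at r = 1.100×10^5 km, v_c = √(μ/r) = 33.938 km/s.
Vis-viva on the transfer ellipse at r = 1.100×10^5 km gives v_t = √[μ(2/r − 1/a_t)] = 45.455 km/s.
Δv₂ = |v_t − v_c| = |45.455 − 33.938| = 11.52 km/s.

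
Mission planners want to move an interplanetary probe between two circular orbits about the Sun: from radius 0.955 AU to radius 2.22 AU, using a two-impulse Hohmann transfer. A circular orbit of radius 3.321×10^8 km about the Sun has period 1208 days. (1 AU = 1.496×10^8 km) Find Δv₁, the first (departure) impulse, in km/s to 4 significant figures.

From Kepler's third law T² = 4π²r³/μ at r = 3.321×10^8 km, T = 1208 days = 1208 × 86400 s = 1.043712×10^8 s: μ = 4π²r³/T² = 1.32741×10^11 km³/s².
In km: r₁ = 0.955 × 1.496×10^8 = 1.42868×10^8 km; r₂ = 2.22 × 1.496×10^8 = 3.32112×10^8 km.
The Hohmann ellipse has a_t = (r₁ + r₂)/2 = 2.3749×10^8 km.
Circular speed at r = 1.42868×10^8 km: v_c = √(μ/r) = 30.4814 km/s.
Vis-viva on the transfer ellipse at r = 1.42868×10^8 km gives v_t = √[μ(2/r − 1/a_t)] = 36.0458 km/s.
Δv₁ = |v_t − v_c| = |36.0458 − 30.4814| = 5.564 km/s.

Δv₁ = 5.564 km/s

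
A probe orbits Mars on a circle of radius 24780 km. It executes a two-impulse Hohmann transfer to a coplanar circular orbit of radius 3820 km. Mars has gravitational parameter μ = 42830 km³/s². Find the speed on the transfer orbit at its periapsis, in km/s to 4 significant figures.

v = 4.408 km/s

Transfer-ellipse semi-major axis a_t = (r₁ + r₂)/2 = (24780 + 3820)/2 = 14300 km.
The periapsis of the transfer ellipse is at r = 3820 km.
From the vis-viva equation, v = √[μ(2/r − 1/a_t)] = 4.408 km/s.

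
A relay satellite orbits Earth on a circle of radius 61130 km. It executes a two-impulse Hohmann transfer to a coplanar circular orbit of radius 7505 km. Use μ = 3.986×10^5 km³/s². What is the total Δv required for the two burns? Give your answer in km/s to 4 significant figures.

Δv = 3.798 km/s

Transfer-ellipse semi-major axis a_t = (r₁ + r₂)/2 = (61130 + 7505)/2 = 34317.5 km.
At r₁ the circular-orbit speed is v₁ = √(μ/r₁) = 2.5535 km/s.
On the transfer ellipse at r₁, vis-viva gives v_a = √[μ(2/r₁ − 1/a_t)] = 1.1942 km/s.
First burn Δv₁ = |v_a − v₁| = 1.359 km/s.
At r₂, v₂ = √(μ/r₂) = 7.288 km/s.
Transfer-orbit speed at r₂: v_p = √[μ(2/r₂ − 1/a_t)] = 9.727 km/s.
Second burn Δv₂ = |v₂ − v_p| = 2.439 km/s.
Δv = Δv₁ + Δv₂ = 1.359 + 2.439 = 3.798 km/s.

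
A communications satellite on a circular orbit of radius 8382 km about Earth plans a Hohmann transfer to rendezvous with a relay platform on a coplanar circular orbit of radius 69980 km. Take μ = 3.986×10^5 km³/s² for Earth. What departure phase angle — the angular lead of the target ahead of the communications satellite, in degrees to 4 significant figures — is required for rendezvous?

φ = 104.6°

The Hohmann ellipse has a_t = (r₁ + r₂)/2 = 39181 km.
The half-period of the transfer ellipse is t = π√(a_t³/μ) = 38592 s.
The target's mean motion on its circular orbit is ω₂ = √(μ/r₂³) = 3.4104×10^-5 rad/s.
Angle swept by the target during transfer: ω₂·t = 1.3161 rad = 75.41°.
Arrival is 180° from departure on the ellipse, so φ = 180° − 75.41° = 104.6°.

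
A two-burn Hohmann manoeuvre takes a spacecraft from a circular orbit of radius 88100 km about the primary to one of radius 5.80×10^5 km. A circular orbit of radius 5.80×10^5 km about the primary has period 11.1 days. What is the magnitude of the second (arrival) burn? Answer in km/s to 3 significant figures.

From Kepler's third law T² = 4π²r³/μ at r = 5.80×10^5 km, T = 11.1 days = 11.1 × 86400 s = 9.5904×10^5 s: μ = 4π²r³/T² = 8.37472×10^6 km³/s².
Semi-major axis of the transfer orbit: a_t = (88100 + 5.800×10^5)/2 = 3.3405×10^5 km.
On the circular orbit at r = 5.800×10^5 km, v_c = √(μ/r) = 3.79989 km/s.
Transfer-orbit speed at the same r (vis-viva, a = a_t): v_t = √[μ(2/r − 1/a_t)] = 1.95143 km/s.
Δv₂ = |v_t − v_c| = |1.95143 − 3.79989| = 1.848 km/s.

Δv₂ = 1.85 km/s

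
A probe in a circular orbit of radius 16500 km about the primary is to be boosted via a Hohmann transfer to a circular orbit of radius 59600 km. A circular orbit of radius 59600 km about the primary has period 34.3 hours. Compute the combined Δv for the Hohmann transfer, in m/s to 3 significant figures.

From Kepler's third law T² = 4π²r³/μ at r = 59600 km, T = 34.3 hours = 34.3 × 3600 s = 1.2348×10^5 s: μ = 4π²r³/T² = 5.48157×10^5 km³/s².
Semi-major axis of the transfer orbit: a_t = (16500 + 59600)/2 = 38050 km.
Circular speed at r₁: v₁ = √(μ/r₁) = √(5.48157×10^5/16500) = 5.7638234 km/s.
Transfer-orbit speed at r₁ (v² = μ(2/r − 1/a)): v_p = √[μ(2/r₁ − 1/a_t)] = 7.2136732 km/s.
First burn Δv₁ = |v_p − v₁| = 1.4498 km/s.
Circular speed at r₂: v₂ = √(μ/r₂) = 3.0327 km/s.
Transfer-orbit speed at r₂: v_a = √[μ(2/r₂ − 1/a_t)] = 1.9971 km/s.
Second burn Δv₂ = |v₂ − v_a| = 1.0356 km/s.
Total Δv = Δv₁ + Δv₂ = 2.485 km/s.

Δv = 2490 m/s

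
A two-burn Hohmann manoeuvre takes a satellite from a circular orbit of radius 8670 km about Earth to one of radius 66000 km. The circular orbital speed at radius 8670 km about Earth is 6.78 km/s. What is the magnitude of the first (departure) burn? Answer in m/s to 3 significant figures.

Δv₁ = 2230 m/s

From the circular-orbit relation v² = μ/r at r = 8670 km: μ = v²r = (6.78)² × 8670 = 3.98546×10^5 km³/s².
The Hohmann ellipse has a_t = (r₁ + r₂)/2 = 37335 km.
On the circular orbit at r = 8670 km, v_c = √(μ/r) = 6.780 km/s.
Vis-viva on the transfer ellipse at r = 8670 km gives v_t = √[μ(2/r − 1/a_t)] = 9.015 km/s.
Δv₁ = |v_t − v_c| = |9.015 − 6.780| = 2.235 km/s.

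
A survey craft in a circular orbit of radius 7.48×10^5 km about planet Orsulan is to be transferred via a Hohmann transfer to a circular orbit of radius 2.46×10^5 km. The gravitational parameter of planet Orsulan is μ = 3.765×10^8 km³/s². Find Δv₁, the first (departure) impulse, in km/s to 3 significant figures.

Transfer-ellipse semi-major axis a_t = (r₁ + r₂)/2 = (7.480×10^5 + 2.460×10^5)/2 = 4.970×10^5 km.
Circular speed at r = 7.480×10^5 km: v_c = √(μ/r) = 22.435 km/s.
Transfer-orbit speed at the same r (vis-viva, a = a_t): v_t = √[μ(2/r − 1/a_t)] = 15.784 km/s.
Δv₁ = |v_t − v_c| = |15.784 − 22.435| = 6.651 km/s.

Δv₁ = 6.65 km/s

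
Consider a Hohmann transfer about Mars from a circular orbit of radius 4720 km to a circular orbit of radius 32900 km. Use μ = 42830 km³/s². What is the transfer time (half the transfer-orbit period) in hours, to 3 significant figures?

t = 10.9 hours

The Hohmann ellipse has a_t = (r₁ + r₂)/2 = 18810 km.
Transfer time t = π√(a_t³/μ) = π√((18810)³ / 42830) = 39160 s.
Converting: 39160 s ÷ 3600 s/hour = 10.9 hours.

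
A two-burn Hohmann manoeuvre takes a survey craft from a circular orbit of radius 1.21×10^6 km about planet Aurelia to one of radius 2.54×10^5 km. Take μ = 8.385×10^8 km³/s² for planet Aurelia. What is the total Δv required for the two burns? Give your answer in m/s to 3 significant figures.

Δv = 27200 m/s

Transfer-ellipse semi-major axis a_t = (r₁ + r₂)/2 = (1.210×10^6 + 2.540×10^5)/2 = 7.320×10^5 km.
At r₁ the circular-orbit speed is v₁ = √(μ/r₁) = 26.324 km/s.
On the transfer ellipse at r₁, vis-viva gives v_a = √[μ(2/r₁ − 1/a_t)] = 15.507 km/s.
First burn Δv₁ = |v_a − v₁| = 10.82 km/s.
At r₂, v₂ = √(μ/r₂) = 57.46 km/s.
Transfer-orbit speed at r₂: v_p = √[μ(2/r₂ − 1/a_t)] = 73.87 km/s.
Second burn Δv₂ = |v₂ − v_p| = 16.41 km/s.
Total Δv = Δv₁ + Δv₂ = 27.23 km/s.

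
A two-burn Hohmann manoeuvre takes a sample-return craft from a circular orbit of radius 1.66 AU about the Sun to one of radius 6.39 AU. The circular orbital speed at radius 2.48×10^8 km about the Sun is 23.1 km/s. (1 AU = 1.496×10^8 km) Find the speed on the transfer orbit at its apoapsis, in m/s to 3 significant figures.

From the circular-orbit relation v² = μ/r at r = 2.48×10^8 km: μ = v²r = (23.1)² × 2.48×10^8 = 1.32335×10^11 km³/s².
In km: r₁ = 1.66 × 1.496×10^8 = 2.48336×10^8 km; r₂ = 6.39 × 1.496×10^8 = 9.55944×10^8 km.
Semi-major axis of the transfer orbit: a_t = (2.48336×10^8 + 9.55944×10^8)/2 = 6.0214×10^8 km.
At apoapsis, r = 9.55944×10^8 km.
From the vis-viva equation, v = √[μ(2/r − 1/a_t)] = 7.556 km/s.

v = 7560 m/s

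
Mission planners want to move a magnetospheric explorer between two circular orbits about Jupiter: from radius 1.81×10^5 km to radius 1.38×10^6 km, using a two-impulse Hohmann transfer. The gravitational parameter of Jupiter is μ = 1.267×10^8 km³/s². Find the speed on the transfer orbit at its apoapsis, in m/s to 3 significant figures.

Transfer-ellipse semi-major axis a_t = (r₁ + r₂)/2 = (1.810×10^5 + 1.380×10^6)/2 = 7.805×10^5 km.
At apoapsis, r = 1.380×10^6 km.
Applying v² = μ(2/r − 1/a_t): v = 4.614 km/s.

v = 4610 m/s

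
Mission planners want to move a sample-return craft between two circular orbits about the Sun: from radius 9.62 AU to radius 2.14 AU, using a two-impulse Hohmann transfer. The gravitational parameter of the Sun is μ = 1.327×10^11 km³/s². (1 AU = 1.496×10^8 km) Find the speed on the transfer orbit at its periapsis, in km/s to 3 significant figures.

In km: r₁ = 9.62 × 1.496×10^8 = 1.439152×10^9 km; r₂ = 2.14 × 1.496×10^8 = 3.20144×10^8 km.
Transfer-ellipse semi-major axis a_t = (r₁ + r₂)/2 = (1.439152×10^9 + 3.20144×10^8)/2 = 8.79648×10^8 km.
The periapsis of the transfer ellipse is at r = 3.20144×10^8 km.
Applying v² = μ(2/r − 1/a_t): v = 26.04 km/s.

v = 26.0 km/s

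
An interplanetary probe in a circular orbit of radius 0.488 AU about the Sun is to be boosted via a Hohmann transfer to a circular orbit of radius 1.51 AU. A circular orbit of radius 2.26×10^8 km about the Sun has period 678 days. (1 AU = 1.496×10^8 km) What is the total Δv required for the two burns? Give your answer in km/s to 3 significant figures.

Δv = 17.1 km/s

From Kepler's third law T² = 4π²r³/μ at r = 2.26×10^8 km, T = 678 days = 678 × 86400 s = 5.85792×10^7 s: μ = 4π²r³/T² = 1.32800×10^11 km³/s².
In km: r₁ = 0.488 × 1.496×10^8 = 7.30048×10^7 km; r₂ = 1.51 × 1.496×10^8 = 2.25896×10^8 km.
Transfer-ellipse semi-major axis a_t = (r₁ + r₂)/2 = (7.30048×10^7 + 2.25896×10^8)/2 = 1.494504×10^8 km.
Circular speed at r₁: v₁ = √(μ/r₁) = √(1.32800×10^11/7.30048×10^7) = 42.650 km/s.
Transfer-orbit speed at r₁ (vis-viva equation): v_p = √[μ(2/r₁ − 1/a_t)] = 52.436 km/s.
First burn Δv₁ = |v_p − v₁| = 9.786 km/s.
At r₂, v₂ = √(μ/r₂) = 24.25 km/s.
Transfer-orbit speed at r₂: v_a = √[μ(2/r₂ − 1/a_t)] = 16.95 km/s.
Second burn Δv₂ = |v₂ − v_a| = 7.300 km/s.
Δv = Δv₁ + Δv₂ = 9.786 + 7.300 = 17.09 km/s.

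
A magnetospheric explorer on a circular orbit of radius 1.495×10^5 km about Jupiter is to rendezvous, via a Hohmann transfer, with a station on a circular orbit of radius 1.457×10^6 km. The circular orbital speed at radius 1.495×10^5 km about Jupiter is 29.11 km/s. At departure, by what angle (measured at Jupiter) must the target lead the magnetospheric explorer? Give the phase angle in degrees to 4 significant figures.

φ = 106.3°

From the circular-orbit relation v² = μ/r at r = 1.495×10^5 km: μ = v²r = (29.11)² × 1.495×10^5 = 1.26685×10^8 km³/s².
The Hohmann ellipse has a_t = (r₁ + r₂)/2 = 8.0325×10^5 km.
Transfer time t = π√(a_t³/μ) = 2.009×10^5 s.
Target angular speed ω₂ = √(μ/r₂³) = 6.400×10^-6 rad/s.
Angle swept by the target during transfer: ω₂·t = 1.286 rad = 73.68°.
Arrival is 180° from departure on the ellipse, so φ = 180° − 73.68° = 106.3°.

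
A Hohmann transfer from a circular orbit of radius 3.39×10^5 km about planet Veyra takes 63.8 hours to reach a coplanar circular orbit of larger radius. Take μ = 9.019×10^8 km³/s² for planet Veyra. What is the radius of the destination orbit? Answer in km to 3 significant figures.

r₂ = 3.04×10^6 km

Transfer time t = 63.8 hours = 2.2968×10^5 s, and t = π√(a_t³/μ).
So a_t = (μ t²/π²)^(1/3) = (9.019×10^8 × (2.2968×10^5)² / π²)^(1/3) = 1.6893×10^6 km.
Since a_t = (r₁ + r₂)/2, r₂ = 2a_t − r₁ = 2×1.6893×10^6 − 3.390×10^5 = 3.0396×10^6 km.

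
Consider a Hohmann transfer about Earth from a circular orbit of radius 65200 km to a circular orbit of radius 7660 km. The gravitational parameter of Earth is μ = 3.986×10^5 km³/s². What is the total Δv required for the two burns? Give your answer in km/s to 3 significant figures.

Transfer-ellipse semi-major axis a_t = (r₁ + r₂)/2 = (65200 + 7660)/2 = 36430 km.
At r₁ the circular-orbit speed is v₁ = √(μ/r₁) = 2.473 km/s.
On the transfer ellipse at r₁, vis-viva gives v_a = √[μ(2/r₁ − 1/a_t)] = 1.134 km/s.
First burn Δv₁ = |v_a − v₁| = 1.339 km/s.
Circular speed at r₂: v₂ = √(μ/r₂) = 7.2136 km/s.
Transfer-orbit speed at r₂: v_p = √[μ(2/r₂ − 1/a_t)] = 9.6505 km/s.
Second burn Δv₂ = |v₂ − v_p| = 2.437 km/s.
Δv = Δv₁ + Δv₂ = 1.339 + 2.437 = 3.776 km/s.

Δv = 3.78 km/s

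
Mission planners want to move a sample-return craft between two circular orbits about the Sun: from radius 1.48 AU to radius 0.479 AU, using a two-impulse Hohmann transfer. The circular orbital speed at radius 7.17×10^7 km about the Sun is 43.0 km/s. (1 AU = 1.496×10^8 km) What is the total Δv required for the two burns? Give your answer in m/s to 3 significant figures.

From the circular-orbit relation v² = μ/r at r = 7.17×10^7 km: μ = v²r = (43.0)² × 7.17×10^7 = 1.32573×10^11 km³/s².
In km: r₁ = 1.48 × 1.496×10^8 = 2.21408×10^8 km; r₂ = 0.479 × 1.496×10^8 = 7.16584×10^7 km.
Semi-major axis of the transfer orbit: a_t = (2.21408×10^8 + 7.16584×10^7)/2 = 1.465332×10^8 km.
Circular speed at r₁: v₁ = √(μ/r₁) = √(1.32573×10^11/2.21408×10^8) = 24.470 km/s.
Transfer-orbit speed at r₁ (v² = μ(2/r − 1/a)): v_a = √[μ(2/r₁ − 1/a_t)] = 17.112 km/s.
First burn Δv₁ = |v_a − v₁| = 7.358 km/s.
At r₂, v₂ = √(μ/r₂) = 43.0125 km/s.
Transfer-orbit speed at r₂: v_p = √[μ(2/r₂ − 1/a_t)] = 52.8717 km/s.
Second burn Δv₂ = |v₂ − v_p| = 9.859 km/s.
Total Δv = Δv₁ + Δv₂ = 17.22 km/s.

Δv = 17200 m/s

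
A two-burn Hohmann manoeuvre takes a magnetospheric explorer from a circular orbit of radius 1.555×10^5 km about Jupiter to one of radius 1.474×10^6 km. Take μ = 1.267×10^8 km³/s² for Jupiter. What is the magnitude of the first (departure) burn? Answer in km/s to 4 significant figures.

Semi-major axis of the transfer orbit: a_t = (1.555×10^5 + 1.474×10^6)/2 = 8.1475×10^5 km.
On the circular orbit at r = 1.555×10^5 km, v_c = √(μ/r) = 28.545 km/s.
Transfer-orbit speed at the same r (vis-viva, a = a_t): v_t = √[μ(2/r − 1/a_t)] = 38.394 km/s.
Δv₁ = |v_t − v_c| = |38.394 − 28.545| = 9.849 km/s.

Δv₁ = 9.849 km/s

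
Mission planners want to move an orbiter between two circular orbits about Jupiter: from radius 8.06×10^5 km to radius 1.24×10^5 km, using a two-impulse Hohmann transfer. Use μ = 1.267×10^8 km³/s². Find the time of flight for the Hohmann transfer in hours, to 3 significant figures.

Transfer-ellipse semi-major axis a_t = (r₁ + r₂)/2 = (8.060×10^5 + 1.240×10^5)/2 = 4.650×10^5 km.
Half the transfer-orbit period gives t = π√(a_t³/μ) = 88500 s.
Converting: 88500 s ÷ 3600 s/hour = 24.6 hours.

t = 24.6 hours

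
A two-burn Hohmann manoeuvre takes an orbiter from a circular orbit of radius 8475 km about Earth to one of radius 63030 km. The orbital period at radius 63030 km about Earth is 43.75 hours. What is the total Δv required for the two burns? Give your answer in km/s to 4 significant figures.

Δv = 3.538 km/s

From Kepler's third law T² = 4π²r³/μ at r = 63030 km, T = 43.75 hours = 43.75 × 3600 s = 1.575×10^5 s: μ = 4π²r³/T² = 3.98511×10^5 km³/s².
The Hohmann ellipse has a_t = (r₁ + r₂)/2 = 35752.5 km.
At r₁ the circular-orbit speed is v₁ = √(μ/r₁) = 6.857 km/s.
Transfer-orbit speed at r₁ (v² = μ(2/r − 1/a)): v_p = √[μ(2/r₁ − 1/a_t)] = 9.105 km/s.
First burn Δv₁ = |v_p − v₁| = 2.248 km/s.
At r₂, v₂ = √(μ/r₂) = 2.514 km/s.
Transfer-orbit speed at r₂: v_a = √[μ(2/r₂ − 1/a_t)] = 1.224 km/s.
Second burn Δv₂ = |v₂ − v_a| = 1.290 km/s.
Δv = Δv₁ + Δv₂ = 2.248 + 1.290 = 3.538 km/s.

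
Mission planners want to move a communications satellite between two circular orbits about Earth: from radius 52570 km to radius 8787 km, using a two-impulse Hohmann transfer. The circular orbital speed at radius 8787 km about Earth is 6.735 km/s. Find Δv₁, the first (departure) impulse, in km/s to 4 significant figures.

From the circular-orbit relation v² = μ/r at r = 8787 km: μ = v²r = (6.735)² × 8787 = 3.98580×10^5 km³/s².
The Hohmann ellipse has a_t = (r₁ + r₂)/2 = 30678.5 km.
On the circular orbit at r = 52570 km, v_c = √(μ/r) = 2.754 km/s.
Transfer-orbit speed at the same r (vis-viva, a = a_t): v_t = √[μ(2/r − 1/a_t)] = 1.474 km/s.
Δv₁ = |v_t − v_c| = |1.474 − 2.754| = 1.280 km/s.

Δv₁ = 1.280 km/s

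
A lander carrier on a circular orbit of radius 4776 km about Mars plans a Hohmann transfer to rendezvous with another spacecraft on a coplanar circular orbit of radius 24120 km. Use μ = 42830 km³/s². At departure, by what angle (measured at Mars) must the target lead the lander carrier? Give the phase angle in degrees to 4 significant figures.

φ = 96.55°

Semi-major axis of the transfer orbit: a_t = (4776 + 24120)/2 = 14448 km.
The half-period of the transfer ellipse is t = π√(a_t³/μ) = 26360 s.
The target's mean motion on its circular orbit is ω₂ = √(μ/r₂³) = 5.525×10^-5 rad/s.
Angle swept by the target during transfer: ω₂·t = 1.4564 rad = 83.45°.
The lander carrier traverses 180° on the transfer ellipse, so the target must lead by 180° − 83.45° = 96.55°.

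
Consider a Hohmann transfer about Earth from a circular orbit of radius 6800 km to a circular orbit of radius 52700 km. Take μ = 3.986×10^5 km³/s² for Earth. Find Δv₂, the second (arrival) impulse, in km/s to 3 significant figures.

Δv₂ = 1.44 km/s

Transfer-ellipse semi-major axis a_t = (r₁ + r₂)/2 = (6800 + 52700)/2 = 29750 km.
On the circular orbit at r = 52700 km, v_c = √(μ/r) = 2.750 km/s.
Vis-viva on the transfer ellipse at r = 52700 km gives v_t = √[μ(2/r − 1/a_t)] = 1.315 km/s.
Δv₂ = |v_t − v_c| = |1.315 − 2.750| = 1.435 km/s.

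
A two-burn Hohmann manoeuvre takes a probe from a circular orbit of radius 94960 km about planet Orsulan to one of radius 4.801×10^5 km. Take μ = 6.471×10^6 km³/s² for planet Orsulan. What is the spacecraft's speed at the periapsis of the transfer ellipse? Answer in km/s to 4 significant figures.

v = 10.67 km/s

Semi-major axis of the transfer orbit: a_t = (94960 + 4.801×10^5)/2 = 2.8753×10^5 km.
The periapsis of the transfer ellipse is at r = 94960 km.
Applying v² = μ(2/r − 1/a_t): v = 10.67 km/s.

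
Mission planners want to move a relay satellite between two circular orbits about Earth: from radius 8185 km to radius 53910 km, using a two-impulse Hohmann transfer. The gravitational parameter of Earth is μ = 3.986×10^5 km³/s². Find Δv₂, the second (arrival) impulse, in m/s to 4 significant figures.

Δv₂ = 1323 m/s

The Hohmann ellipse has a_t = (r₁ + r₂)/2 = 31047.5 km.
On the circular orbit at r = 53910 km, v_c = √(μ/r) = 2.719 km/s.
Vis-viva on the transfer ellipse at r = 53910 km gives v_t = √[μ(2/r − 1/a_t)] = 1.396 km/s.
Δv₂ = |v_t − v_c| = |1.396 − 2.719| = 1.323 km/s.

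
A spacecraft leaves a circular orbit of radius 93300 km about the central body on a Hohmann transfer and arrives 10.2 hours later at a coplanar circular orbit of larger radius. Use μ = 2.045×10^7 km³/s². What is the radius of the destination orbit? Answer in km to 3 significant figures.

Transfer time t = 10.2 hours = 36720 s, and t = π√(a_t³/μ).
So a_t = (μ t²/π²)^(1/3) = (2.045×10^7 × (36720)² / π²)^(1/3) = 1.4084×10^5 km.
Since a_t = (r₁ + r₂)/2, r₂ = 2a_t − r₁ = 2×1.4084×10^5 − 93300 = 1.8838×10^5 km.

r₂ = 1.88×10^5 km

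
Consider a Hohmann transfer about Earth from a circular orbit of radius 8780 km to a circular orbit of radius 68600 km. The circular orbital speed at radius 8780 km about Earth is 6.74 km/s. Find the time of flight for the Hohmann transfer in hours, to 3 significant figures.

From the circular-orbit relation v² = μ/r at r = 8780 km: μ = v²r = (6.74)² × 8780 = 3.98854×10^5 km³/s².
Semi-major axis of the transfer orbit: a_t = (8780 + 68600)/2 = 38690 km.
By Kepler's third law the transfer-orbit period is T = 2π√(a_t³/μ), so t = T/2 = 37860 s.
Converting: 37860 s ÷ 3600 s/hour = 10.5 hours.

t = 10.5 hours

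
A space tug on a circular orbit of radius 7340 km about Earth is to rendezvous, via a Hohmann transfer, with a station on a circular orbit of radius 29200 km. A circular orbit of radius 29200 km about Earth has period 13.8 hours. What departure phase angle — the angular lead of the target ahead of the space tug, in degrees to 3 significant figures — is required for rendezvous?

From Kepler's third law T² = 4π²r³/μ at r = 29200 km, T = 13.8 hours = 13.8 × 3600 s = 49680 s: μ = 4π²r³/T² = 3.98240×10^5 km³/s².
Semi-major axis of the transfer orbit: a_t = (7340 + 29200)/2 = 18270 km.
Transfer time t = π√(a_t³/μ) = 12290 s.
Target angular speed ω₂ = √(μ/r₂³) = 1.265×10^-4 rad/s.
Angle swept by the target during transfer: ω₂·t = 1.555 rad = 89.09°.
Arrival is 180° from departure on the ellipse, so φ = 180° − 89.09° = 90.9°.

φ = 90.9°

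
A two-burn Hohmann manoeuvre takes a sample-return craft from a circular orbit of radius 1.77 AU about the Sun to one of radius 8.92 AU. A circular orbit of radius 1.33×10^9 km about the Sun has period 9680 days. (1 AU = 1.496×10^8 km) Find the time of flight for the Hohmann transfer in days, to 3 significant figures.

From Kepler's third law T² = 4π²r³/μ at r = 1.33×10^9 km, T = 9680 days = 9680 × 86400 s = 8.36352×10^8 s: μ = 4π²r³/T² = 1.32781×10^11 km³/s².
In km: r₁ = 1.77 × 1.496×10^8 = 2.64792×10^8 km; r₂ = 8.92 × 1.496×10^8 = 1.334432×10^9 km.
Semi-major axis of the transfer orbit: a_t = (2.64792×10^8 + 1.334432×10^9)/2 = 7.99612×10^8 km.
Transfer time t = π√(a_t³/μ) = π√((7.99612×10^8)³ / 1.32781×10^11) = 1.949×10^8 s.
Converting: 1.949×10^8 s ÷ 86400 s/day = 2260 days.

t = 2260 days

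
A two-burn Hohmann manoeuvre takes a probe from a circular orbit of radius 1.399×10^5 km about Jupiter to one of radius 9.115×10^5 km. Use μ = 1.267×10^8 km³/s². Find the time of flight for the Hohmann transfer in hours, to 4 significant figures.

t = 29.55 hours

Semi-major axis of the transfer orbit: a_t = (1.399×10^5 + 9.115×10^5)/2 = 5.257×10^5 km.
Half the transfer-orbit period gives t = π√(a_t³/μ) = 1.0638×10^5 s.
Converting: 1.0638×10^5 s ÷ 3600 s/hour = 29.55 hours.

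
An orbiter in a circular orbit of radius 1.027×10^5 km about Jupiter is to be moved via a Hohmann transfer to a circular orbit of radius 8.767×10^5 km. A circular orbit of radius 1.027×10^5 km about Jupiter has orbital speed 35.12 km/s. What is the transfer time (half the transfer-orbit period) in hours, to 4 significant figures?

t = 26.57 hours

From the circular-orbit relation v² = μ/r at r = 1.027×10^5 km: μ = v²r = (35.12)² × 1.027×10^5 = 1.26672×10^8 km³/s².
Transfer-ellipse semi-major axis a_t = (r₁ + r₂)/2 = (1.027×10^5 + 8.767×10^5)/2 = 4.897×10^5 km.
By Kepler's third law the transfer-orbit period is T = 2π√(a_t³/μ), so t = T/2 = 95650 s.
Converting: 95650 s ÷ 3600 s/hour = 26.57 hours.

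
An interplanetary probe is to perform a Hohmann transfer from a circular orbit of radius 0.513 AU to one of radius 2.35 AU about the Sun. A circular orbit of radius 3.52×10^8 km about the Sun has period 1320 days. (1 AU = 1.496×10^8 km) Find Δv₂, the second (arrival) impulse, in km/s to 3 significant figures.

Δv₂ = 7.79 km/s

From Kepler's third law T² = 4π²r³/μ at r = 3.52×10^8 km, T = 1320 days = 1320 × 86400 s = 1.14048×10^8 s: μ = 4π²r³/T² = 1.32377×10^11 km³/s².
In km: r₁ = 0.513 × 1.496×10^8 = 7.67448×10^7 km; r₂ = 2.35 × 1.496×10^8 = 3.5156×10^8 km.
The Hohmann ellipse has a_t = (r₁ + r₂)/2 = 2.141524×10^8 km.
On the circular orbit at r = 3.5156×10^8 km, v_c = √(μ/r) = 19.4047 km/s.
Transfer-orbit speed at the same r (vis-viva, a = a_t): v_t = √[μ(2/r − 1/a_t)] = 11.6163 km/s.
Δv₂ = |v_t − v_c| = |11.6163 − 19.4047| = 7.788 km/s.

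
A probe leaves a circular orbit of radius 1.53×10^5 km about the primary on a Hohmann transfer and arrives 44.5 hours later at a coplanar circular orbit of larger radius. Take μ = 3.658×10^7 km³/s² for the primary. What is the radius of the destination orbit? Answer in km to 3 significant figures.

Transfer time t = 44.5 hours = 1.602×10^5 s, and t = π√(a_t³/μ).
So a_t = (μ t²/π²)^(1/3) = (3.658×10^7 × (1.602×10^5)² / π²)^(1/3) = 4.5648×10^5 km.
Since a_t = (r₁ + r₂)/2, r₂ = 2a_t − r₁ = 2×4.5648×10^5 − 1.530×10^5 = 7.5996×10^5 km.

r₂ = 7.60×10^5 km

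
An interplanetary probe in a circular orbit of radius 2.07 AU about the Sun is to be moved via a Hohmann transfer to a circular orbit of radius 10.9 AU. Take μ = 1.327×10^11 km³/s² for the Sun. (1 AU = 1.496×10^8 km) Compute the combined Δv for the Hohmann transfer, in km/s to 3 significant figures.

Δv = 10.1 km/s

In km: r₁ = 2.07 × 1.496×10^8 = 3.09672×10^8 km; r₂ = 10.9 × 1.496×10^8 = 1.63064×10^9 km.
Semi-major axis of the transfer orbit: a_t = (3.09672×10^8 + 1.63064×10^9)/2 = 9.70156×10^8 km.
Circular speed at r₁: v₁ = √(μ/r₁) = √(1.327×10^11/3.09672×10^8) = 20.701 km/s.
On the transfer ellipse at r₁, v² = μ(2/r − 1/a) gives v_p = √[μ(2/r₁ − 1/a_t)] = 26.838 km/s.
First burn Δv₁ = |v_p − v₁| = 6.137 km/s.
At r₂, v₂ = √(μ/r₂) = 9.021 km/s.
Transfer-orbit speed at r₂: v_a = √[μ(2/r₂ − 1/a_t)] = 5.097 km/s.
Second burn Δv₂ = |v₂ − v_a| = 3.924 km/s.
Δv = Δv₁ + Δv₂ = 6.137 + 3.924 = 10.06 km/s.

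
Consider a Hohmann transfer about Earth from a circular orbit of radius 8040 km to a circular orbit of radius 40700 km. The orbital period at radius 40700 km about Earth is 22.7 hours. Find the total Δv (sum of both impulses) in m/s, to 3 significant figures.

From Kepler's third law T² = 4π²r³/μ at r = 40700 km, T = 22.7 hours = 22.7 × 3600 s = 81720 s: μ = 4π²r³/T² = 3.98553×10^5 km³/s².
The Hohmann ellipse has a_t = (r₁ + r₂)/2 = 24370 km.
Circular speed at r₁: v₁ = √(μ/r₁) = √(3.98553×10^5/8040) = 7.041 km/s.
Transfer-orbit speed at r₁ (vis-viva equation): v_p = √[μ(2/r₁ − 1/a_t)] = 9.099 km/s.
First burn Δv₁ = |v_p − v₁| = 2.058 km/s.
Circular speed at r₂: v₂ = √(μ/r₂) = 3.129 km/s.
Transfer-orbit speed at r₂: v_a = √[μ(2/r₂ − 1/a_t)] = 1.797 km/s.
Second burn Δv₂ = |v₂ − v_a| = 1.332 km/s.
Total Δv = Δv₁ + Δv₂ = 3.390 km/s.

Δv = 3390 m/s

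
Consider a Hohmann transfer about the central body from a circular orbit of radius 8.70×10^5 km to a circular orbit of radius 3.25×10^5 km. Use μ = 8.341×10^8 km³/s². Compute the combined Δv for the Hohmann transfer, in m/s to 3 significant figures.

Transfer-ellipse semi-major axis a_t = (r₁ + r₂)/2 = (8.700×10^5 + 3.250×10^5)/2 = 5.975×10^5 km.
At r₁ the circular-orbit speed is v₁ = √(μ/r₁) = 30.963 km/s.
On the transfer ellipse at r₁, vis-viva equation gives v_a = √[μ(2/r₁ − 1/a_t)] = 22.836 km/s.
First burn Δv₁ = |v_a − v₁| = 8.127 km/s.
At r₂, v₂ = √(μ/r₂) = 50.66 km/s.
Transfer-orbit speed at r₂: v_p = √[μ(2/r₂ − 1/a_t)] = 61.13 km/s.
Second burn Δv₂ = |v₂ − v_p| = 10.47 km/s.
Total Δv = Δv₁ + Δv₂ = 18.60 km/s.

Δv = 18600 m/s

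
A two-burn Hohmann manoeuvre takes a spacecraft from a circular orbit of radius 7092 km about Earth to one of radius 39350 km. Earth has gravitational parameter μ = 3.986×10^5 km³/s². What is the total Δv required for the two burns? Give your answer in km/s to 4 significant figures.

The Hohmann ellipse has a_t = (r₁ + r₂)/2 = 23221 km.
Circular speed at r₁: v₁ = √(μ/r₁) = √(3.986×10^5/7092) = 7.497 km/s.
Transfer-orbit speed at r₁ (vis-viva equation): v_p = √[μ(2/r₁ − 1/a_t)] = 9.759 km/s.
First burn Δv₁ = |v_p − v₁| = 2.262 km/s.
At r₂, v₂ = √(μ/r₂) = 3.183 km/s.
Transfer-orbit speed at r₂: v_a = √[μ(2/r₂ − 1/a_t)] = 1.759 km/s.
Second burn Δv₂ = |v₂ − v_a| = 1.424 km/s.
Total Δv = Δv₁ + Δv₂ = 3.686 km/s.

Δv = 3.686 km/s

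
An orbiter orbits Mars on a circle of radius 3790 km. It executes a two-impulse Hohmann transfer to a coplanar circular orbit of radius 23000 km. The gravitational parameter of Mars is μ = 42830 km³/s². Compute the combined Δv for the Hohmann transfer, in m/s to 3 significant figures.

Transfer-ellipse semi-major axis a_t = (r₁ + r₂)/2 = (3790 + 23000)/2 = 13395 km.
Circular speed at r₁: v₁ = √(μ/r₁) = √(42830/3790) = 3.362 km/s.
Transfer-orbit speed at r₁ (vis-viva): v_p = √[μ(2/r₁ − 1/a_t)] = 4.405 km/s.
First burn Δv₁ = |v_p − v₁| = 1.043 km/s.
Circular speed at r₂: v₂ = √(μ/r₂) = 1.3646 km/s.
Transfer-orbit speed at r₂: v_a = √[μ(2/r₂ − 1/a_t)] = 0.72587 km/s.
Second burn Δv₂ = |v₂ − v_a| = 0.6387 km/s.
Total Δv = Δv₁ + Δv₂ = 1.682 km/s.

Δv = 1680 m/s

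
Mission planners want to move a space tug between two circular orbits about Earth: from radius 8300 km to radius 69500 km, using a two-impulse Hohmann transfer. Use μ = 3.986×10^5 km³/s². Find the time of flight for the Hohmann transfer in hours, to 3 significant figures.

Semi-major axis of the transfer orbit: a_t = (8300 + 69500)/2 = 38900 km.
By Kepler's third law the transfer-orbit period is T = 2π√(a_t³/μ), so t = T/2 = 38180 s.
Converting: 38180 s ÷ 3600 s/hour = 10.6 hours.

t = 10.6 hours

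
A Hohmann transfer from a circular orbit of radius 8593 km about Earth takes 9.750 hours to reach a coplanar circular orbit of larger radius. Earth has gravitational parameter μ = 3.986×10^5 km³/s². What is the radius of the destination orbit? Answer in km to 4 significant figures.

r₂ = 64970 km

Transfer time t = 9.750 hours = 35100 s, and t = π√(a_t³/μ).
So a_t = (μ t²/π²)^(1/3) = (3.986×10^5 × (35100)² / π²)^(1/3) = 36780 km.
Since a_t = (r₁ + r₂)/2, r₂ = 2a_t − r₁ = 2×36780 − 8593 = 64967 km.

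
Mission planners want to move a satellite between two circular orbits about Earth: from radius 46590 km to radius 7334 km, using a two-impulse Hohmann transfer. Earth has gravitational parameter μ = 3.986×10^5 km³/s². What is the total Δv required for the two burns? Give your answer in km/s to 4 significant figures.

Δv = 3.718 km/s

Semi-major axis of the transfer orbit: a_t = (46590 + 7334)/2 = 26962 km.
Circular speed at r₁: v₁ = √(μ/r₁) = √(3.986×10^5/46590) = 2.925 km/s.
On the transfer ellipse at r₁, vis-viva gives v_a = √[μ(2/r₁ − 1/a_t)] = 1.526 km/s.
First burn Δv₁ = |v_a − v₁| = 1.399 km/s.
Circular speed at r₂: v₂ = √(μ/r₂) = 7.372 km/s.
Transfer-orbit speed at r₂: v_p = √[μ(2/r₂ − 1/a_t)] = 9.691 km/s.
Second burn Δv₂ = |v₂ − v_p| = 2.319 km/s.
Total Δv = Δv₁ + Δv₂ = 3.718 km/s.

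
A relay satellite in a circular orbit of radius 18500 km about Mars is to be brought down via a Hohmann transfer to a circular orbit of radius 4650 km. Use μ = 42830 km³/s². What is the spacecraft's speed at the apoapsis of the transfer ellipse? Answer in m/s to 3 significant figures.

The Hohmann ellipse has a_t = (r₁ + r₂)/2 = 11575 km.
At apoapsis, r = 18500 km.
Vis-viva: v = √[μ(2/r − 1/a_t)] = √[42830 × (2/18500 − 1/11575)] = 0.9644 km/s.

v = 964 m/s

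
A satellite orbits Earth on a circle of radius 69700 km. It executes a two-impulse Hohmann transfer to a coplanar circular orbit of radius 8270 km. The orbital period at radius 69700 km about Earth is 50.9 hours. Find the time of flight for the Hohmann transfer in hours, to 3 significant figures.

From Kepler's third law T² = 4π²r³/μ at r = 69700 km, T = 50.9 hours = 50.9 × 3600 s = 1.8324×10^5 s: μ = 4π²r³/T² = 3.98123×10^5 km³/s².
Transfer-ellipse semi-major axis a_t = (r₁ + r₂)/2 = (69700 + 8270)/2 = 38985 km.
By Kepler's third law the transfer-orbit period is T = 2π√(a_t³/μ), so t = T/2 = 38330 s.
Converting: 38330 s ÷ 3600 s/hour = 10.6 hours.

t = 10.6 hours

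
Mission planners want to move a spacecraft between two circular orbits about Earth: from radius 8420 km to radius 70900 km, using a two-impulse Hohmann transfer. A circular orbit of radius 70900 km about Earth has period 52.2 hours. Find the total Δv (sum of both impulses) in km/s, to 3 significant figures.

From Kepler's third law T² = 4π²r³/μ at r = 70900 km, T = 52.2 hours = 52.2 × 3600 s = 1.8792×10^5 s: μ = 4π²r³/T² = 3.98430×10^5 km³/s².
Semi-major axis of the transfer orbit: a_t = (8420 + 70900)/2 = 39660 km.
Circular speed at r₁: v₁ = √(μ/r₁) = √(3.98430×10^5/8420) = 6.87892 km/s.
Transfer-orbit speed at r₁ (v² = μ(2/r − 1/a)): v_p = √[μ(2/r₁ − 1/a_t)] = 9.19744 km/s.
First burn Δv₁ = |v_p − v₁| = 2.319 km/s.
Circular speed at r₂: v₂ = √(μ/r₂) = 2.3706 km/s.
Transfer-orbit speed at r₂: v_a = √[μ(2/r₂ − 1/a_t)] = 1.0923 km/s.
Second burn Δv₂ = |v₂ − v_a| = 1.278 km/s.
Δv = Δv₁ + Δv₂ = 2.319 + 1.278 = 3.597 km/s.

Δv = 3.60 km/s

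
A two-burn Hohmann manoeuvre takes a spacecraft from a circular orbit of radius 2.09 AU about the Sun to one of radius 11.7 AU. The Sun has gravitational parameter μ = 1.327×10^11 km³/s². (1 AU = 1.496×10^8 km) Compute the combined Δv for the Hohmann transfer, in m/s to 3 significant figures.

Δv = 10100 m/s

In km: r₁ = 2.09 × 1.496×10^8 = 3.12664×10^8 km; r₂ = 11.7 × 1.496×10^8 = 1.75032×10^9 km.
Semi-major axis of the transfer orbit: a_t = (3.12664×10^8 + 1.75032×10^9)/2 = 1.031492×10^9 km.
At r₁ the circular-orbit speed is v₁ = √(μ/r₁) = 20.601 km/s.
Transfer-orbit speed at r₁ (vis-viva equation): v_p = √[μ(2/r₁ − 1/a_t)] = 26.836 km/s.
First burn Δv₁ = |v_p − v₁| = 6.235 km/s.
At r₂, v₂ = √(μ/r₂) = 8.707 km/s.
Transfer-orbit speed at r₂: v_a = √[μ(2/r₂ − 1/a_t)] = 4.794 km/s.
Second burn Δv₂ = |v₂ − v_a| = 3.913 km/s.
Total Δv = Δv₁ + Δv₂ = 10.15 km/s.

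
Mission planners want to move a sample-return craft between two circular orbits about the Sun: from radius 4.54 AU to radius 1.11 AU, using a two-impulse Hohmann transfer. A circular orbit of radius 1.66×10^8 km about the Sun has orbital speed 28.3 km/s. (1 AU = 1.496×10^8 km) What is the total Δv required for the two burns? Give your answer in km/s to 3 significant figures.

From the circular-orbit relation v² = μ/r at r = 1.66×10^8 km: μ = v²r = (28.3)² × 1.66×10^8 = 1.32948×10^11 km³/s².
In km: r₁ = 4.54 × 1.496×10^8 = 6.79184×10^8 km; r₂ = 1.11 × 1.496×10^8 = 1.66056×10^8 km.
Semi-major axis of the transfer orbit: a_t = (6.79184×10^8 + 1.66056×10^8)/2 = 4.2262×10^8 km.
Circular speed at r₁: v₁ = √(μ/r₁) = √(1.32948×10^11/6.79184×10^8) = 13.991 km/s.
On the transfer ellipse at r₁, vis-viva equation gives v_a = √[μ(2/r₁ − 1/a_t)] = 8.7700 km/s.
First burn Δv₁ = |v_a − v₁| = 5.221 km/s.
At r₂, v₂ = √(μ/r₂) = 28.295 km/s.
Transfer-orbit speed at r₂: v_p = √[μ(2/r₂ − 1/a_t)] = 35.870 km/s.
Second burn Δv₂ = |v₂ − v_p| = 7.575 km/s.
Total Δv = Δv₁ + Δv₂ = 12.80 km/s.

Δv = 12.8 km/s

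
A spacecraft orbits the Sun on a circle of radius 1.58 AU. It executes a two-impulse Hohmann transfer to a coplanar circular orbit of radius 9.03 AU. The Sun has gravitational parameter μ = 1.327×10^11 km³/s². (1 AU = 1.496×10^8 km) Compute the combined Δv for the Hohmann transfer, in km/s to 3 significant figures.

In km: r₁ = 1.58 × 1.496×10^8 = 2.36368×10^8 km; r₂ = 9.03 × 1.496×10^8 = 1.350888×10^9 km.
Semi-major axis of the transfer orbit: a_t = (2.36368×10^8 + 1.350888×10^9)/2 = 7.93628×10^8 km.
At r₁ the circular-orbit speed is v₁ = √(μ/r₁) = 23.694 km/s.
On the transfer ellipse at r₁, v² = μ(2/r − 1/a) gives v_p = √[μ(2/r₁ − 1/a_t)] = 30.913 km/s.
First burn Δv₁ = |v_p − v₁| = 7.219 km/s.
At r₂, v₂ = √(μ/r₂) = 9.911 km/s.
Transfer-orbit speed at r₂: v_a = √[μ(2/r₂ − 1/a_t)] = 5.409 km/s.
Second burn Δv₂ = |v₂ − v_a| = 4.502 km/s.
Total Δv = Δv₁ + Δv₂ = 11.72 km/s.

Δv = 11.7 km/s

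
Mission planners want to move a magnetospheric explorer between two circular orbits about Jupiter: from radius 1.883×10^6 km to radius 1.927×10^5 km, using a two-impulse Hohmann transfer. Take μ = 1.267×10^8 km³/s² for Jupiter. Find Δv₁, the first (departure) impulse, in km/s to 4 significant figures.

Δv₁ = 4.668 km/s

The Hohmann ellipse has a_t = (r₁ + r₂)/2 = 1.03785×10^6 km.
On the circular orbit at r = 1.883×10^6 km, v_c = √(μ/r) = 8.203 km/s.
Vis-viva on the transfer ellipse at r = 1.883×10^6 km gives v_t = √[μ(2/r − 1/a_t)] = 3.535 km/s.
Δv₁ = |v_t − v_c| = |3.535 − 8.203| = 4.668 km/s.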